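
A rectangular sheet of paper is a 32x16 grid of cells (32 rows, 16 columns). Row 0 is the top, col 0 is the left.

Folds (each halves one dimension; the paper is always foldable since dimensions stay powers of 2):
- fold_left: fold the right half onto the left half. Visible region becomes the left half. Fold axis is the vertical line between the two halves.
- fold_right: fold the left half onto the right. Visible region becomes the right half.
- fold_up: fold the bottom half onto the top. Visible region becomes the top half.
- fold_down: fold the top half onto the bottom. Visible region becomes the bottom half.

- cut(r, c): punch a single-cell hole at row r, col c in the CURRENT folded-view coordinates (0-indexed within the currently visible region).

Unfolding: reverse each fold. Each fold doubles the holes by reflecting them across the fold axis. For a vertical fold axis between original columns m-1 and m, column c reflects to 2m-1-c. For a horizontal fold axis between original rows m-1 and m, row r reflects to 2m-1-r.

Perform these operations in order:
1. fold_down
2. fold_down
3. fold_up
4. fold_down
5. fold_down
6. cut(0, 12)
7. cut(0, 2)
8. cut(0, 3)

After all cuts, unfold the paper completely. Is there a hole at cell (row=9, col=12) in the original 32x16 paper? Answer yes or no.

Answer: yes

Derivation:
Op 1 fold_down: fold axis h@16; visible region now rows[16,32) x cols[0,16) = 16x16
Op 2 fold_down: fold axis h@24; visible region now rows[24,32) x cols[0,16) = 8x16
Op 3 fold_up: fold axis h@28; visible region now rows[24,28) x cols[0,16) = 4x16
Op 4 fold_down: fold axis h@26; visible region now rows[26,28) x cols[0,16) = 2x16
Op 5 fold_down: fold axis h@27; visible region now rows[27,28) x cols[0,16) = 1x16
Op 6 cut(0, 12): punch at orig (27,12); cuts so far [(27, 12)]; region rows[27,28) x cols[0,16) = 1x16
Op 7 cut(0, 2): punch at orig (27,2); cuts so far [(27, 2), (27, 12)]; region rows[27,28) x cols[0,16) = 1x16
Op 8 cut(0, 3): punch at orig (27,3); cuts so far [(27, 2), (27, 3), (27, 12)]; region rows[27,28) x cols[0,16) = 1x16
Unfold 1 (reflect across h@27): 6 holes -> [(26, 2), (26, 3), (26, 12), (27, 2), (27, 3), (27, 12)]
Unfold 2 (reflect across h@26): 12 holes -> [(24, 2), (24, 3), (24, 12), (25, 2), (25, 3), (25, 12), (26, 2), (26, 3), (26, 12), (27, 2), (27, 3), (27, 12)]
Unfold 3 (reflect across h@28): 24 holes -> [(24, 2), (24, 3), (24, 12), (25, 2), (25, 3), (25, 12), (26, 2), (26, 3), (26, 12), (27, 2), (27, 3), (27, 12), (28, 2), (28, 3), (28, 12), (29, 2), (29, 3), (29, 12), (30, 2), (30, 3), (30, 12), (31, 2), (31, 3), (31, 12)]
Unfold 4 (reflect across h@24): 48 holes -> [(16, 2), (16, 3), (16, 12), (17, 2), (17, 3), (17, 12), (18, 2), (18, 3), (18, 12), (19, 2), (19, 3), (19, 12), (20, 2), (20, 3), (20, 12), (21, 2), (21, 3), (21, 12), (22, 2), (22, 3), (22, 12), (23, 2), (23, 3), (23, 12), (24, 2), (24, 3), (24, 12), (25, 2), (25, 3), (25, 12), (26, 2), (26, 3), (26, 12), (27, 2), (27, 3), (27, 12), (28, 2), (28, 3), (28, 12), (29, 2), (29, 3), (29, 12), (30, 2), (30, 3), (30, 12), (31, 2), (31, 3), (31, 12)]
Unfold 5 (reflect across h@16): 96 holes -> [(0, 2), (0, 3), (0, 12), (1, 2), (1, 3), (1, 12), (2, 2), (2, 3), (2, 12), (3, 2), (3, 3), (3, 12), (4, 2), (4, 3), (4, 12), (5, 2), (5, 3), (5, 12), (6, 2), (6, 3), (6, 12), (7, 2), (7, 3), (7, 12), (8, 2), (8, 3), (8, 12), (9, 2), (9, 3), (9, 12), (10, 2), (10, 3), (10, 12), (11, 2), (11, 3), (11, 12), (12, 2), (12, 3), (12, 12), (13, 2), (13, 3), (13, 12), (14, 2), (14, 3), (14, 12), (15, 2), (15, 3), (15, 12), (16, 2), (16, 3), (16, 12), (17, 2), (17, 3), (17, 12), (18, 2), (18, 3), (18, 12), (19, 2), (19, 3), (19, 12), (20, 2), (20, 3), (20, 12), (21, 2), (21, 3), (21, 12), (22, 2), (22, 3), (22, 12), (23, 2), (23, 3), (23, 12), (24, 2), (24, 3), (24, 12), (25, 2), (25, 3), (25, 12), (26, 2), (26, 3), (26, 12), (27, 2), (27, 3), (27, 12), (28, 2), (28, 3), (28, 12), (29, 2), (29, 3), (29, 12), (30, 2), (30, 3), (30, 12), (31, 2), (31, 3), (31, 12)]
Holes: [(0, 2), (0, 3), (0, 12), (1, 2), (1, 3), (1, 12), (2, 2), (2, 3), (2, 12), (3, 2), (3, 3), (3, 12), (4, 2), (4, 3), (4, 12), (5, 2), (5, 3), (5, 12), (6, 2), (6, 3), (6, 12), (7, 2), (7, 3), (7, 12), (8, 2), (8, 3), (8, 12), (9, 2), (9, 3), (9, 12), (10, 2), (10, 3), (10, 12), (11, 2), (11, 3), (11, 12), (12, 2), (12, 3), (12, 12), (13, 2), (13, 3), (13, 12), (14, 2), (14, 3), (14, 12), (15, 2), (15, 3), (15, 12), (16, 2), (16, 3), (16, 12), (17, 2), (17, 3), (17, 12), (18, 2), (18, 3), (18, 12), (19, 2), (19, 3), (19, 12), (20, 2), (20, 3), (20, 12), (21, 2), (21, 3), (21, 12), (22, 2), (22, 3), (22, 12), (23, 2), (23, 3), (23, 12), (24, 2), (24, 3), (24, 12), (25, 2), (25, 3), (25, 12), (26, 2), (26, 3), (26, 12), (27, 2), (27, 3), (27, 12), (28, 2), (28, 3), (28, 12), (29, 2), (29, 3), (29, 12), (30, 2), (30, 3), (30, 12), (31, 2), (31, 3), (31, 12)]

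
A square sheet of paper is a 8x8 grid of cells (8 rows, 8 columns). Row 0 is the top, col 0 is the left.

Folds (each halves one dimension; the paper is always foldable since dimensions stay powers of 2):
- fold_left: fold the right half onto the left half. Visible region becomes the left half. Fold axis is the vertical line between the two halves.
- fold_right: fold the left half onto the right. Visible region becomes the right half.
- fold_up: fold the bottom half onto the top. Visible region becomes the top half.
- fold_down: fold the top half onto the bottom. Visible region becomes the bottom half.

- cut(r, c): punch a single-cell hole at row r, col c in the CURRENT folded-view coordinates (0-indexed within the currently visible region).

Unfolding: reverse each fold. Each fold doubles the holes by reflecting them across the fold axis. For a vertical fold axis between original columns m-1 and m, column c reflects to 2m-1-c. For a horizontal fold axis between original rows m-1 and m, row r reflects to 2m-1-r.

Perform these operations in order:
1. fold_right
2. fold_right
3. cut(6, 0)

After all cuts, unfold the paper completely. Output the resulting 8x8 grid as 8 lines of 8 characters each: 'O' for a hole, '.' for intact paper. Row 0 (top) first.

Answer: ........
........
........
........
........
........
.OO..OO.
........

Derivation:
Op 1 fold_right: fold axis v@4; visible region now rows[0,8) x cols[4,8) = 8x4
Op 2 fold_right: fold axis v@6; visible region now rows[0,8) x cols[6,8) = 8x2
Op 3 cut(6, 0): punch at orig (6,6); cuts so far [(6, 6)]; region rows[0,8) x cols[6,8) = 8x2
Unfold 1 (reflect across v@6): 2 holes -> [(6, 5), (6, 6)]
Unfold 2 (reflect across v@4): 4 holes -> [(6, 1), (6, 2), (6, 5), (6, 6)]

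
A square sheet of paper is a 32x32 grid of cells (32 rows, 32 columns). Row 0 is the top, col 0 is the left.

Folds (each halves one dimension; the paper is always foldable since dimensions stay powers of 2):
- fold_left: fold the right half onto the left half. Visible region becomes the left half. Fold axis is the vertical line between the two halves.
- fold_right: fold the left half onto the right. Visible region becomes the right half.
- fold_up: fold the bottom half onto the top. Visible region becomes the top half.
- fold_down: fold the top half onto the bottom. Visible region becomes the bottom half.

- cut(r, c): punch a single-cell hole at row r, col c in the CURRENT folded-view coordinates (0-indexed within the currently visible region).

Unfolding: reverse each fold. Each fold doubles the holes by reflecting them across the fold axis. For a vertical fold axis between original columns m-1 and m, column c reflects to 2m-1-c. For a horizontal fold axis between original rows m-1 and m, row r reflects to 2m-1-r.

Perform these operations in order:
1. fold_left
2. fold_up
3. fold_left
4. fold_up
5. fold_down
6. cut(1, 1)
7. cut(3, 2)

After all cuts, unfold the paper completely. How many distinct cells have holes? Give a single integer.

Op 1 fold_left: fold axis v@16; visible region now rows[0,32) x cols[0,16) = 32x16
Op 2 fold_up: fold axis h@16; visible region now rows[0,16) x cols[0,16) = 16x16
Op 3 fold_left: fold axis v@8; visible region now rows[0,16) x cols[0,8) = 16x8
Op 4 fold_up: fold axis h@8; visible region now rows[0,8) x cols[0,8) = 8x8
Op 5 fold_down: fold axis h@4; visible region now rows[4,8) x cols[0,8) = 4x8
Op 6 cut(1, 1): punch at orig (5,1); cuts so far [(5, 1)]; region rows[4,8) x cols[0,8) = 4x8
Op 7 cut(3, 2): punch at orig (7,2); cuts so far [(5, 1), (7, 2)]; region rows[4,8) x cols[0,8) = 4x8
Unfold 1 (reflect across h@4): 4 holes -> [(0, 2), (2, 1), (5, 1), (7, 2)]
Unfold 2 (reflect across h@8): 8 holes -> [(0, 2), (2, 1), (5, 1), (7, 2), (8, 2), (10, 1), (13, 1), (15, 2)]
Unfold 3 (reflect across v@8): 16 holes -> [(0, 2), (0, 13), (2, 1), (2, 14), (5, 1), (5, 14), (7, 2), (7, 13), (8, 2), (8, 13), (10, 1), (10, 14), (13, 1), (13, 14), (15, 2), (15, 13)]
Unfold 4 (reflect across h@16): 32 holes -> [(0, 2), (0, 13), (2, 1), (2, 14), (5, 1), (5, 14), (7, 2), (7, 13), (8, 2), (8, 13), (10, 1), (10, 14), (13, 1), (13, 14), (15, 2), (15, 13), (16, 2), (16, 13), (18, 1), (18, 14), (21, 1), (21, 14), (23, 2), (23, 13), (24, 2), (24, 13), (26, 1), (26, 14), (29, 1), (29, 14), (31, 2), (31, 13)]
Unfold 5 (reflect across v@16): 64 holes -> [(0, 2), (0, 13), (0, 18), (0, 29), (2, 1), (2, 14), (2, 17), (2, 30), (5, 1), (5, 14), (5, 17), (5, 30), (7, 2), (7, 13), (7, 18), (7, 29), (8, 2), (8, 13), (8, 18), (8, 29), (10, 1), (10, 14), (10, 17), (10, 30), (13, 1), (13, 14), (13, 17), (13, 30), (15, 2), (15, 13), (15, 18), (15, 29), (16, 2), (16, 13), (16, 18), (16, 29), (18, 1), (18, 14), (18, 17), (18, 30), (21, 1), (21, 14), (21, 17), (21, 30), (23, 2), (23, 13), (23, 18), (23, 29), (24, 2), (24, 13), (24, 18), (24, 29), (26, 1), (26, 14), (26, 17), (26, 30), (29, 1), (29, 14), (29, 17), (29, 30), (31, 2), (31, 13), (31, 18), (31, 29)]

Answer: 64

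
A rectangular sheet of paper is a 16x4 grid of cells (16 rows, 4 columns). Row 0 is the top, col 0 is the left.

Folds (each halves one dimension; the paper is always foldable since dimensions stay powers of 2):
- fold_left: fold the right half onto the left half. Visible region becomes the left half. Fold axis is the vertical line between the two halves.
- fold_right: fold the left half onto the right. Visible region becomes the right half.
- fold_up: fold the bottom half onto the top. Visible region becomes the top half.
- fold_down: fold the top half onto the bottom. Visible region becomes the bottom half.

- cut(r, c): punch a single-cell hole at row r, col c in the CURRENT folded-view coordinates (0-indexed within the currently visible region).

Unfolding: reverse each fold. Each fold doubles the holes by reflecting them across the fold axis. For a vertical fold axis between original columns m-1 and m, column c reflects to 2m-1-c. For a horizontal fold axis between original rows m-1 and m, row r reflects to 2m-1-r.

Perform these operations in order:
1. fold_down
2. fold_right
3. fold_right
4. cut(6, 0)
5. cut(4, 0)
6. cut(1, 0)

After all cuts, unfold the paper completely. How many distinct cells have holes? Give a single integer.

Answer: 24

Derivation:
Op 1 fold_down: fold axis h@8; visible region now rows[8,16) x cols[0,4) = 8x4
Op 2 fold_right: fold axis v@2; visible region now rows[8,16) x cols[2,4) = 8x2
Op 3 fold_right: fold axis v@3; visible region now rows[8,16) x cols[3,4) = 8x1
Op 4 cut(6, 0): punch at orig (14,3); cuts so far [(14, 3)]; region rows[8,16) x cols[3,4) = 8x1
Op 5 cut(4, 0): punch at orig (12,3); cuts so far [(12, 3), (14, 3)]; region rows[8,16) x cols[3,4) = 8x1
Op 6 cut(1, 0): punch at orig (9,3); cuts so far [(9, 3), (12, 3), (14, 3)]; region rows[8,16) x cols[3,4) = 8x1
Unfold 1 (reflect across v@3): 6 holes -> [(9, 2), (9, 3), (12, 2), (12, 3), (14, 2), (14, 3)]
Unfold 2 (reflect across v@2): 12 holes -> [(9, 0), (9, 1), (9, 2), (9, 3), (12, 0), (12, 1), (12, 2), (12, 3), (14, 0), (14, 1), (14, 2), (14, 3)]
Unfold 3 (reflect across h@8): 24 holes -> [(1, 0), (1, 1), (1, 2), (1, 3), (3, 0), (3, 1), (3, 2), (3, 3), (6, 0), (6, 1), (6, 2), (6, 3), (9, 0), (9, 1), (9, 2), (9, 3), (12, 0), (12, 1), (12, 2), (12, 3), (14, 0), (14, 1), (14, 2), (14, 3)]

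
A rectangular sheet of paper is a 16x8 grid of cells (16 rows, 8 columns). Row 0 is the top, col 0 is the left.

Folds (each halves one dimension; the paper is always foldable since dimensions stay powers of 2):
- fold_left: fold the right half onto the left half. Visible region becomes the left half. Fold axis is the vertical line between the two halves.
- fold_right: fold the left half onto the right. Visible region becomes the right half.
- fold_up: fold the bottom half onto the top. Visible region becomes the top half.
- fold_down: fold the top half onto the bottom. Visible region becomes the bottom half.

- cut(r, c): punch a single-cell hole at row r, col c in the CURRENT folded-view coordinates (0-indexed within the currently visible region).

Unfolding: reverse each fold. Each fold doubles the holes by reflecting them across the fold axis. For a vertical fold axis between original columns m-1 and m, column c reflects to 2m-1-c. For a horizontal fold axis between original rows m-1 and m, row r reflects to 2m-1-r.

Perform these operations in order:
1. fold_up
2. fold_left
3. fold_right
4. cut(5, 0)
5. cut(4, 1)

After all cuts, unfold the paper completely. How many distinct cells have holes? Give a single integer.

Op 1 fold_up: fold axis h@8; visible region now rows[0,8) x cols[0,8) = 8x8
Op 2 fold_left: fold axis v@4; visible region now rows[0,8) x cols[0,4) = 8x4
Op 3 fold_right: fold axis v@2; visible region now rows[0,8) x cols[2,4) = 8x2
Op 4 cut(5, 0): punch at orig (5,2); cuts so far [(5, 2)]; region rows[0,8) x cols[2,4) = 8x2
Op 5 cut(4, 1): punch at orig (4,3); cuts so far [(4, 3), (5, 2)]; region rows[0,8) x cols[2,4) = 8x2
Unfold 1 (reflect across v@2): 4 holes -> [(4, 0), (4, 3), (5, 1), (5, 2)]
Unfold 2 (reflect across v@4): 8 holes -> [(4, 0), (4, 3), (4, 4), (4, 7), (5, 1), (5, 2), (5, 5), (5, 6)]
Unfold 3 (reflect across h@8): 16 holes -> [(4, 0), (4, 3), (4, 4), (4, 7), (5, 1), (5, 2), (5, 5), (5, 6), (10, 1), (10, 2), (10, 5), (10, 6), (11, 0), (11, 3), (11, 4), (11, 7)]

Answer: 16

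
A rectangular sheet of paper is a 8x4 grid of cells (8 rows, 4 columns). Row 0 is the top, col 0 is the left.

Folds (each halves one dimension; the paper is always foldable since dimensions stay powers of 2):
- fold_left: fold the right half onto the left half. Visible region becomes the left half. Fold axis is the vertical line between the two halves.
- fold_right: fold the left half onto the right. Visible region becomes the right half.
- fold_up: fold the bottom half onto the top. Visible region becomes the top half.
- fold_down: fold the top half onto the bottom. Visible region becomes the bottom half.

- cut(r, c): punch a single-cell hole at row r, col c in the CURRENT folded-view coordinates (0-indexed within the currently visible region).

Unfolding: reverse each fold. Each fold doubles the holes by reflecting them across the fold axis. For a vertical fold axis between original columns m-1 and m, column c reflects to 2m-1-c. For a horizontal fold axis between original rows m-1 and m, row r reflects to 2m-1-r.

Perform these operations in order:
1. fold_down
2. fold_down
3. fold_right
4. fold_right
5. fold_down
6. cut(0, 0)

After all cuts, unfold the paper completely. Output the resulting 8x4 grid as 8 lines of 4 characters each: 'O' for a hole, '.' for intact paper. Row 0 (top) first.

Answer: OOOO
OOOO
OOOO
OOOO
OOOO
OOOO
OOOO
OOOO

Derivation:
Op 1 fold_down: fold axis h@4; visible region now rows[4,8) x cols[0,4) = 4x4
Op 2 fold_down: fold axis h@6; visible region now rows[6,8) x cols[0,4) = 2x4
Op 3 fold_right: fold axis v@2; visible region now rows[6,8) x cols[2,4) = 2x2
Op 4 fold_right: fold axis v@3; visible region now rows[6,8) x cols[3,4) = 2x1
Op 5 fold_down: fold axis h@7; visible region now rows[7,8) x cols[3,4) = 1x1
Op 6 cut(0, 0): punch at orig (7,3); cuts so far [(7, 3)]; region rows[7,8) x cols[3,4) = 1x1
Unfold 1 (reflect across h@7): 2 holes -> [(6, 3), (7, 3)]
Unfold 2 (reflect across v@3): 4 holes -> [(6, 2), (6, 3), (7, 2), (7, 3)]
Unfold 3 (reflect across v@2): 8 holes -> [(6, 0), (6, 1), (6, 2), (6, 3), (7, 0), (7, 1), (7, 2), (7, 3)]
Unfold 4 (reflect across h@6): 16 holes -> [(4, 0), (4, 1), (4, 2), (4, 3), (5, 0), (5, 1), (5, 2), (5, 3), (6, 0), (6, 1), (6, 2), (6, 3), (7, 0), (7, 1), (7, 2), (7, 3)]
Unfold 5 (reflect across h@4): 32 holes -> [(0, 0), (0, 1), (0, 2), (0, 3), (1, 0), (1, 1), (1, 2), (1, 3), (2, 0), (2, 1), (2, 2), (2, 3), (3, 0), (3, 1), (3, 2), (3, 3), (4, 0), (4, 1), (4, 2), (4, 3), (5, 0), (5, 1), (5, 2), (5, 3), (6, 0), (6, 1), (6, 2), (6, 3), (7, 0), (7, 1), (7, 2), (7, 3)]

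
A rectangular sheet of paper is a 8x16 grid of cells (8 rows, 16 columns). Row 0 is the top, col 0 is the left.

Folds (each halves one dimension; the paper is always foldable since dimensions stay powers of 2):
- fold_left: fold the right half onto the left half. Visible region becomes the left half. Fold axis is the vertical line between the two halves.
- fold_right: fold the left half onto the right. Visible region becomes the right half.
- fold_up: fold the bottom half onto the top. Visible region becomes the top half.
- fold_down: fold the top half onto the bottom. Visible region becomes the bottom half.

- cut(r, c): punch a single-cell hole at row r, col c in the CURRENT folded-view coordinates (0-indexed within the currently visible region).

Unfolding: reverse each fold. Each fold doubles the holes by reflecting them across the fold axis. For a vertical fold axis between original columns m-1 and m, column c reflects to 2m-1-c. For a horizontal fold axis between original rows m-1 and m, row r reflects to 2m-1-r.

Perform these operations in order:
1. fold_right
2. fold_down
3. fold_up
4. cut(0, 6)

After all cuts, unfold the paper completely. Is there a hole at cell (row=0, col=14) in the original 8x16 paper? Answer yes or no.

Op 1 fold_right: fold axis v@8; visible region now rows[0,8) x cols[8,16) = 8x8
Op 2 fold_down: fold axis h@4; visible region now rows[4,8) x cols[8,16) = 4x8
Op 3 fold_up: fold axis h@6; visible region now rows[4,6) x cols[8,16) = 2x8
Op 4 cut(0, 6): punch at orig (4,14); cuts so far [(4, 14)]; region rows[4,6) x cols[8,16) = 2x8
Unfold 1 (reflect across h@6): 2 holes -> [(4, 14), (7, 14)]
Unfold 2 (reflect across h@4): 4 holes -> [(0, 14), (3, 14), (4, 14), (7, 14)]
Unfold 3 (reflect across v@8): 8 holes -> [(0, 1), (0, 14), (3, 1), (3, 14), (4, 1), (4, 14), (7, 1), (7, 14)]
Holes: [(0, 1), (0, 14), (3, 1), (3, 14), (4, 1), (4, 14), (7, 1), (7, 14)]

Answer: yes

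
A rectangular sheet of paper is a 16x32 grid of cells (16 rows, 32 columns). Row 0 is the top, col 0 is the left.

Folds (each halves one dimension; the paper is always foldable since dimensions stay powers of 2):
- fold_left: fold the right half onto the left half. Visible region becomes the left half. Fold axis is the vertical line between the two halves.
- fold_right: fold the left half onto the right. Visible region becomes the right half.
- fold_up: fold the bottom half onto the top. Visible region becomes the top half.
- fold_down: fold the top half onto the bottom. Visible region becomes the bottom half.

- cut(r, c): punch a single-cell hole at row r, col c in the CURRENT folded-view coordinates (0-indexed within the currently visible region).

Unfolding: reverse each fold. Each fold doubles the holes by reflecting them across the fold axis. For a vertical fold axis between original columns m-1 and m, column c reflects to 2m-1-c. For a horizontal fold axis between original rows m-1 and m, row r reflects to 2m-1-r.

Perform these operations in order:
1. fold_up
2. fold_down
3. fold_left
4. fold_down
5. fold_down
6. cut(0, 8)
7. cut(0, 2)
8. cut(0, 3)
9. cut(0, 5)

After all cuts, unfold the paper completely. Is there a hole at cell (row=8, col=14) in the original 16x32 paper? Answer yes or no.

Op 1 fold_up: fold axis h@8; visible region now rows[0,8) x cols[0,32) = 8x32
Op 2 fold_down: fold axis h@4; visible region now rows[4,8) x cols[0,32) = 4x32
Op 3 fold_left: fold axis v@16; visible region now rows[4,8) x cols[0,16) = 4x16
Op 4 fold_down: fold axis h@6; visible region now rows[6,8) x cols[0,16) = 2x16
Op 5 fold_down: fold axis h@7; visible region now rows[7,8) x cols[0,16) = 1x16
Op 6 cut(0, 8): punch at orig (7,8); cuts so far [(7, 8)]; region rows[7,8) x cols[0,16) = 1x16
Op 7 cut(0, 2): punch at orig (7,2); cuts so far [(7, 2), (7, 8)]; region rows[7,8) x cols[0,16) = 1x16
Op 8 cut(0, 3): punch at orig (7,3); cuts so far [(7, 2), (7, 3), (7, 8)]; region rows[7,8) x cols[0,16) = 1x16
Op 9 cut(0, 5): punch at orig (7,5); cuts so far [(7, 2), (7, 3), (7, 5), (7, 8)]; region rows[7,8) x cols[0,16) = 1x16
Unfold 1 (reflect across h@7): 8 holes -> [(6, 2), (6, 3), (6, 5), (6, 8), (7, 2), (7, 3), (7, 5), (7, 8)]
Unfold 2 (reflect across h@6): 16 holes -> [(4, 2), (4, 3), (4, 5), (4, 8), (5, 2), (5, 3), (5, 5), (5, 8), (6, 2), (6, 3), (6, 5), (6, 8), (7, 2), (7, 3), (7, 5), (7, 8)]
Unfold 3 (reflect across v@16): 32 holes -> [(4, 2), (4, 3), (4, 5), (4, 8), (4, 23), (4, 26), (4, 28), (4, 29), (5, 2), (5, 3), (5, 5), (5, 8), (5, 23), (5, 26), (5, 28), (5, 29), (6, 2), (6, 3), (6, 5), (6, 8), (6, 23), (6, 26), (6, 28), (6, 29), (7, 2), (7, 3), (7, 5), (7, 8), (7, 23), (7, 26), (7, 28), (7, 29)]
Unfold 4 (reflect across h@4): 64 holes -> [(0, 2), (0, 3), (0, 5), (0, 8), (0, 23), (0, 26), (0, 28), (0, 29), (1, 2), (1, 3), (1, 5), (1, 8), (1, 23), (1, 26), (1, 28), (1, 29), (2, 2), (2, 3), (2, 5), (2, 8), (2, 23), (2, 26), (2, 28), (2, 29), (3, 2), (3, 3), (3, 5), (3, 8), (3, 23), (3, 26), (3, 28), (3, 29), (4, 2), (4, 3), (4, 5), (4, 8), (4, 23), (4, 26), (4, 28), (4, 29), (5, 2), (5, 3), (5, 5), (5, 8), (5, 23), (5, 26), (5, 28), (5, 29), (6, 2), (6, 3), (6, 5), (6, 8), (6, 23), (6, 26), (6, 28), (6, 29), (7, 2), (7, 3), (7, 5), (7, 8), (7, 23), (7, 26), (7, 28), (7, 29)]
Unfold 5 (reflect across h@8): 128 holes -> [(0, 2), (0, 3), (0, 5), (0, 8), (0, 23), (0, 26), (0, 28), (0, 29), (1, 2), (1, 3), (1, 5), (1, 8), (1, 23), (1, 26), (1, 28), (1, 29), (2, 2), (2, 3), (2, 5), (2, 8), (2, 23), (2, 26), (2, 28), (2, 29), (3, 2), (3, 3), (3, 5), (3, 8), (3, 23), (3, 26), (3, 28), (3, 29), (4, 2), (4, 3), (4, 5), (4, 8), (4, 23), (4, 26), (4, 28), (4, 29), (5, 2), (5, 3), (5, 5), (5, 8), (5, 23), (5, 26), (5, 28), (5, 29), (6, 2), (6, 3), (6, 5), (6, 8), (6, 23), (6, 26), (6, 28), (6, 29), (7, 2), (7, 3), (7, 5), (7, 8), (7, 23), (7, 26), (7, 28), (7, 29), (8, 2), (8, 3), (8, 5), (8, 8), (8, 23), (8, 26), (8, 28), (8, 29), (9, 2), (9, 3), (9, 5), (9, 8), (9, 23), (9, 26), (9, 28), (9, 29), (10, 2), (10, 3), (10, 5), (10, 8), (10, 23), (10, 26), (10, 28), (10, 29), (11, 2), (11, 3), (11, 5), (11, 8), (11, 23), (11, 26), (11, 28), (11, 29), (12, 2), (12, 3), (12, 5), (12, 8), (12, 23), (12, 26), (12, 28), (12, 29), (13, 2), (13, 3), (13, 5), (13, 8), (13, 23), (13, 26), (13, 28), (13, 29), (14, 2), (14, 3), (14, 5), (14, 8), (14, 23), (14, 26), (14, 28), (14, 29), (15, 2), (15, 3), (15, 5), (15, 8), (15, 23), (15, 26), (15, 28), (15, 29)]
Holes: [(0, 2), (0, 3), (0, 5), (0, 8), (0, 23), (0, 26), (0, 28), (0, 29), (1, 2), (1, 3), (1, 5), (1, 8), (1, 23), (1, 26), (1, 28), (1, 29), (2, 2), (2, 3), (2, 5), (2, 8), (2, 23), (2, 26), (2, 28), (2, 29), (3, 2), (3, 3), (3, 5), (3, 8), (3, 23), (3, 26), (3, 28), (3, 29), (4, 2), (4, 3), (4, 5), (4, 8), (4, 23), (4, 26), (4, 28), (4, 29), (5, 2), (5, 3), (5, 5), (5, 8), (5, 23), (5, 26), (5, 28), (5, 29), (6, 2), (6, 3), (6, 5), (6, 8), (6, 23), (6, 26), (6, 28), (6, 29), (7, 2), (7, 3), (7, 5), (7, 8), (7, 23), (7, 26), (7, 28), (7, 29), (8, 2), (8, 3), (8, 5), (8, 8), (8, 23), (8, 26), (8, 28), (8, 29), (9, 2), (9, 3), (9, 5), (9, 8), (9, 23), (9, 26), (9, 28), (9, 29), (10, 2), (10, 3), (10, 5), (10, 8), (10, 23), (10, 26), (10, 28), (10, 29), (11, 2), (11, 3), (11, 5), (11, 8), (11, 23), (11, 26), (11, 28), (11, 29), (12, 2), (12, 3), (12, 5), (12, 8), (12, 23), (12, 26), (12, 28), (12, 29), (13, 2), (13, 3), (13, 5), (13, 8), (13, 23), (13, 26), (13, 28), (13, 29), (14, 2), (14, 3), (14, 5), (14, 8), (14, 23), (14, 26), (14, 28), (14, 29), (15, 2), (15, 3), (15, 5), (15, 8), (15, 23), (15, 26), (15, 28), (15, 29)]

Answer: no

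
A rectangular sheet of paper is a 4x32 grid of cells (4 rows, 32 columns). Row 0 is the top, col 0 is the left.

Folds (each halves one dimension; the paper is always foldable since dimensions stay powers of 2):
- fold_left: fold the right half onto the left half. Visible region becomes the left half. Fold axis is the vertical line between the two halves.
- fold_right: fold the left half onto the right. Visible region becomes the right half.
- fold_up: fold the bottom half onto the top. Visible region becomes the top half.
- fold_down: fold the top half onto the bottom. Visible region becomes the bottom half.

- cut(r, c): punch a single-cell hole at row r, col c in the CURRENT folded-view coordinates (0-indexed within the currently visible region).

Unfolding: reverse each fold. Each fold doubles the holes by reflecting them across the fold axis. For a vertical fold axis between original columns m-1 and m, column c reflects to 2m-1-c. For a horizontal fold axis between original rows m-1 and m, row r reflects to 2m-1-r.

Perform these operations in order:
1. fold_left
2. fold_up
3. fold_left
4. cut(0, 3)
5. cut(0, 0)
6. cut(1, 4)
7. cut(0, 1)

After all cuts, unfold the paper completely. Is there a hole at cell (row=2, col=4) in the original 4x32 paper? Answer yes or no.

Op 1 fold_left: fold axis v@16; visible region now rows[0,4) x cols[0,16) = 4x16
Op 2 fold_up: fold axis h@2; visible region now rows[0,2) x cols[0,16) = 2x16
Op 3 fold_left: fold axis v@8; visible region now rows[0,2) x cols[0,8) = 2x8
Op 4 cut(0, 3): punch at orig (0,3); cuts so far [(0, 3)]; region rows[0,2) x cols[0,8) = 2x8
Op 5 cut(0, 0): punch at orig (0,0); cuts so far [(0, 0), (0, 3)]; region rows[0,2) x cols[0,8) = 2x8
Op 6 cut(1, 4): punch at orig (1,4); cuts so far [(0, 0), (0, 3), (1, 4)]; region rows[0,2) x cols[0,8) = 2x8
Op 7 cut(0, 1): punch at orig (0,1); cuts so far [(0, 0), (0, 1), (0, 3), (1, 4)]; region rows[0,2) x cols[0,8) = 2x8
Unfold 1 (reflect across v@8): 8 holes -> [(0, 0), (0, 1), (0, 3), (0, 12), (0, 14), (0, 15), (1, 4), (1, 11)]
Unfold 2 (reflect across h@2): 16 holes -> [(0, 0), (0, 1), (0, 3), (0, 12), (0, 14), (0, 15), (1, 4), (1, 11), (2, 4), (2, 11), (3, 0), (3, 1), (3, 3), (3, 12), (3, 14), (3, 15)]
Unfold 3 (reflect across v@16): 32 holes -> [(0, 0), (0, 1), (0, 3), (0, 12), (0, 14), (0, 15), (0, 16), (0, 17), (0, 19), (0, 28), (0, 30), (0, 31), (1, 4), (1, 11), (1, 20), (1, 27), (2, 4), (2, 11), (2, 20), (2, 27), (3, 0), (3, 1), (3, 3), (3, 12), (3, 14), (3, 15), (3, 16), (3, 17), (3, 19), (3, 28), (3, 30), (3, 31)]
Holes: [(0, 0), (0, 1), (0, 3), (0, 12), (0, 14), (0, 15), (0, 16), (0, 17), (0, 19), (0, 28), (0, 30), (0, 31), (1, 4), (1, 11), (1, 20), (1, 27), (2, 4), (2, 11), (2, 20), (2, 27), (3, 0), (3, 1), (3, 3), (3, 12), (3, 14), (3, 15), (3, 16), (3, 17), (3, 19), (3, 28), (3, 30), (3, 31)]

Answer: yes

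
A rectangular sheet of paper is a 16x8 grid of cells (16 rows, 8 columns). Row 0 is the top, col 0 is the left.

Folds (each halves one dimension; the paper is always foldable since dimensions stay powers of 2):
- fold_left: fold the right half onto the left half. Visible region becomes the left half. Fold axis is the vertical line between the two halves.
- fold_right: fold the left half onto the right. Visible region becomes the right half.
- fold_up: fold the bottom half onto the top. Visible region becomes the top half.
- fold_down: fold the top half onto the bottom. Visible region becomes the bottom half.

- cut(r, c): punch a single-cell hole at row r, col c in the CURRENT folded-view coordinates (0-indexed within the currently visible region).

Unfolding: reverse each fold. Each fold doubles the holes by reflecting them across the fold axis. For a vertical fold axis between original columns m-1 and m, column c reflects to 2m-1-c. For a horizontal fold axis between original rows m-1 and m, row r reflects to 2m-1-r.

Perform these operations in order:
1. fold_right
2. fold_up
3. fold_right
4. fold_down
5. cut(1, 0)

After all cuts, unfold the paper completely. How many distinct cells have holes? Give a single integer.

Answer: 16

Derivation:
Op 1 fold_right: fold axis v@4; visible region now rows[0,16) x cols[4,8) = 16x4
Op 2 fold_up: fold axis h@8; visible region now rows[0,8) x cols[4,8) = 8x4
Op 3 fold_right: fold axis v@6; visible region now rows[0,8) x cols[6,8) = 8x2
Op 4 fold_down: fold axis h@4; visible region now rows[4,8) x cols[6,8) = 4x2
Op 5 cut(1, 0): punch at orig (5,6); cuts so far [(5, 6)]; region rows[4,8) x cols[6,8) = 4x2
Unfold 1 (reflect across h@4): 2 holes -> [(2, 6), (5, 6)]
Unfold 2 (reflect across v@6): 4 holes -> [(2, 5), (2, 6), (5, 5), (5, 6)]
Unfold 3 (reflect across h@8): 8 holes -> [(2, 5), (2, 6), (5, 5), (5, 6), (10, 5), (10, 6), (13, 5), (13, 6)]
Unfold 4 (reflect across v@4): 16 holes -> [(2, 1), (2, 2), (2, 5), (2, 6), (5, 1), (5, 2), (5, 5), (5, 6), (10, 1), (10, 2), (10, 5), (10, 6), (13, 1), (13, 2), (13, 5), (13, 6)]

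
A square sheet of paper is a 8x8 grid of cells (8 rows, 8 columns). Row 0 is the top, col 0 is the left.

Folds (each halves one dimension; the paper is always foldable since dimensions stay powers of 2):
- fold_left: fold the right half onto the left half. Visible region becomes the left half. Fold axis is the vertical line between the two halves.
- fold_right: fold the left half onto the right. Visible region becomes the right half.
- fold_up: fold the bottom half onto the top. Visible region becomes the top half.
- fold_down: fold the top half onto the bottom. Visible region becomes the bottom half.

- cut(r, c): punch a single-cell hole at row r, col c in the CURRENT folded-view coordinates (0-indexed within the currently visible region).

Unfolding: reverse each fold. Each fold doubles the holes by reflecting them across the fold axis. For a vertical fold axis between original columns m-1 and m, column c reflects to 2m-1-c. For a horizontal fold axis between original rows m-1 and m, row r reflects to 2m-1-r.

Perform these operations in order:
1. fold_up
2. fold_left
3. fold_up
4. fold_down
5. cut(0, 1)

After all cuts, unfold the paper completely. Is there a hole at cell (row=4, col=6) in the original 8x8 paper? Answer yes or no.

Op 1 fold_up: fold axis h@4; visible region now rows[0,4) x cols[0,8) = 4x8
Op 2 fold_left: fold axis v@4; visible region now rows[0,4) x cols[0,4) = 4x4
Op 3 fold_up: fold axis h@2; visible region now rows[0,2) x cols[0,4) = 2x4
Op 4 fold_down: fold axis h@1; visible region now rows[1,2) x cols[0,4) = 1x4
Op 5 cut(0, 1): punch at orig (1,1); cuts so far [(1, 1)]; region rows[1,2) x cols[0,4) = 1x4
Unfold 1 (reflect across h@1): 2 holes -> [(0, 1), (1, 1)]
Unfold 2 (reflect across h@2): 4 holes -> [(0, 1), (1, 1), (2, 1), (3, 1)]
Unfold 3 (reflect across v@4): 8 holes -> [(0, 1), (0, 6), (1, 1), (1, 6), (2, 1), (2, 6), (3, 1), (3, 6)]
Unfold 4 (reflect across h@4): 16 holes -> [(0, 1), (0, 6), (1, 1), (1, 6), (2, 1), (2, 6), (3, 1), (3, 6), (4, 1), (4, 6), (5, 1), (5, 6), (6, 1), (6, 6), (7, 1), (7, 6)]
Holes: [(0, 1), (0, 6), (1, 1), (1, 6), (2, 1), (2, 6), (3, 1), (3, 6), (4, 1), (4, 6), (5, 1), (5, 6), (6, 1), (6, 6), (7, 1), (7, 6)]

Answer: yes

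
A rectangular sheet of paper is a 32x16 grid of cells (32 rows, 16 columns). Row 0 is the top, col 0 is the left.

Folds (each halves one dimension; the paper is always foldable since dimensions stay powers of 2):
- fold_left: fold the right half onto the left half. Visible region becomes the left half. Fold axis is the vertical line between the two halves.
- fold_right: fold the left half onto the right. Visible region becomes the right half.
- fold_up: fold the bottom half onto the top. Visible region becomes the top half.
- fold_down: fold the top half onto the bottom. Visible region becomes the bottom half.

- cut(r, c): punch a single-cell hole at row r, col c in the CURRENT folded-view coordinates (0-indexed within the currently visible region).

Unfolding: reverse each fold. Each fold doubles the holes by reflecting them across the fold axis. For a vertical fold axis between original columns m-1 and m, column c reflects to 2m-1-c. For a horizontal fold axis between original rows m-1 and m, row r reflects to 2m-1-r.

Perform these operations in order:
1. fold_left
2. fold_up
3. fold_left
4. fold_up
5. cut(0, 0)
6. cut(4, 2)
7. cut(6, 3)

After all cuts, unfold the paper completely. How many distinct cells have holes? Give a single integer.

Op 1 fold_left: fold axis v@8; visible region now rows[0,32) x cols[0,8) = 32x8
Op 2 fold_up: fold axis h@16; visible region now rows[0,16) x cols[0,8) = 16x8
Op 3 fold_left: fold axis v@4; visible region now rows[0,16) x cols[0,4) = 16x4
Op 4 fold_up: fold axis h@8; visible region now rows[0,8) x cols[0,4) = 8x4
Op 5 cut(0, 0): punch at orig (0,0); cuts so far [(0, 0)]; region rows[0,8) x cols[0,4) = 8x4
Op 6 cut(4, 2): punch at orig (4,2); cuts so far [(0, 0), (4, 2)]; region rows[0,8) x cols[0,4) = 8x4
Op 7 cut(6, 3): punch at orig (6,3); cuts so far [(0, 0), (4, 2), (6, 3)]; region rows[0,8) x cols[0,4) = 8x4
Unfold 1 (reflect across h@8): 6 holes -> [(0, 0), (4, 2), (6, 3), (9, 3), (11, 2), (15, 0)]
Unfold 2 (reflect across v@4): 12 holes -> [(0, 0), (0, 7), (4, 2), (4, 5), (6, 3), (6, 4), (9, 3), (9, 4), (11, 2), (11, 5), (15, 0), (15, 7)]
Unfold 3 (reflect across h@16): 24 holes -> [(0, 0), (0, 7), (4, 2), (4, 5), (6, 3), (6, 4), (9, 3), (9, 4), (11, 2), (11, 5), (15, 0), (15, 7), (16, 0), (16, 7), (20, 2), (20, 5), (22, 3), (22, 4), (25, 3), (25, 4), (27, 2), (27, 5), (31, 0), (31, 7)]
Unfold 4 (reflect across v@8): 48 holes -> [(0, 0), (0, 7), (0, 8), (0, 15), (4, 2), (4, 5), (4, 10), (4, 13), (6, 3), (6, 4), (6, 11), (6, 12), (9, 3), (9, 4), (9, 11), (9, 12), (11, 2), (11, 5), (11, 10), (11, 13), (15, 0), (15, 7), (15, 8), (15, 15), (16, 0), (16, 7), (16, 8), (16, 15), (20, 2), (20, 5), (20, 10), (20, 13), (22, 3), (22, 4), (22, 11), (22, 12), (25, 3), (25, 4), (25, 11), (25, 12), (27, 2), (27, 5), (27, 10), (27, 13), (31, 0), (31, 7), (31, 8), (31, 15)]

Answer: 48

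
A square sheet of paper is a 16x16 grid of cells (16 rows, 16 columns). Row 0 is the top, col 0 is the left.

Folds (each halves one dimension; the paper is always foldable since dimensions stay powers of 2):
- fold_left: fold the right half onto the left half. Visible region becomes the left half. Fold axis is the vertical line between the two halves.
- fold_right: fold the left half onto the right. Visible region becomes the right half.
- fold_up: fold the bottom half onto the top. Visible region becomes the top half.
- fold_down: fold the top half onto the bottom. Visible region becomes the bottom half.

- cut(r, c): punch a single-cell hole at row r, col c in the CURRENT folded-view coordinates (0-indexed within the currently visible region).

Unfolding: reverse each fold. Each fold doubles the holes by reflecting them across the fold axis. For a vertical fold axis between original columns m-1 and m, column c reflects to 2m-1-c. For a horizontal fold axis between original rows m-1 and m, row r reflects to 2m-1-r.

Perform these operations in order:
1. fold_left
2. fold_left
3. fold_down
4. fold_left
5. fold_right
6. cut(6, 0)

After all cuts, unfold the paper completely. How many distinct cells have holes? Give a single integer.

Op 1 fold_left: fold axis v@8; visible region now rows[0,16) x cols[0,8) = 16x8
Op 2 fold_left: fold axis v@4; visible region now rows[0,16) x cols[0,4) = 16x4
Op 3 fold_down: fold axis h@8; visible region now rows[8,16) x cols[0,4) = 8x4
Op 4 fold_left: fold axis v@2; visible region now rows[8,16) x cols[0,2) = 8x2
Op 5 fold_right: fold axis v@1; visible region now rows[8,16) x cols[1,2) = 8x1
Op 6 cut(6, 0): punch at orig (14,1); cuts so far [(14, 1)]; region rows[8,16) x cols[1,2) = 8x1
Unfold 1 (reflect across v@1): 2 holes -> [(14, 0), (14, 1)]
Unfold 2 (reflect across v@2): 4 holes -> [(14, 0), (14, 1), (14, 2), (14, 3)]
Unfold 3 (reflect across h@8): 8 holes -> [(1, 0), (1, 1), (1, 2), (1, 3), (14, 0), (14, 1), (14, 2), (14, 3)]
Unfold 4 (reflect across v@4): 16 holes -> [(1, 0), (1, 1), (1, 2), (1, 3), (1, 4), (1, 5), (1, 6), (1, 7), (14, 0), (14, 1), (14, 2), (14, 3), (14, 4), (14, 5), (14, 6), (14, 7)]
Unfold 5 (reflect across v@8): 32 holes -> [(1, 0), (1, 1), (1, 2), (1, 3), (1, 4), (1, 5), (1, 6), (1, 7), (1, 8), (1, 9), (1, 10), (1, 11), (1, 12), (1, 13), (1, 14), (1, 15), (14, 0), (14, 1), (14, 2), (14, 3), (14, 4), (14, 5), (14, 6), (14, 7), (14, 8), (14, 9), (14, 10), (14, 11), (14, 12), (14, 13), (14, 14), (14, 15)]

Answer: 32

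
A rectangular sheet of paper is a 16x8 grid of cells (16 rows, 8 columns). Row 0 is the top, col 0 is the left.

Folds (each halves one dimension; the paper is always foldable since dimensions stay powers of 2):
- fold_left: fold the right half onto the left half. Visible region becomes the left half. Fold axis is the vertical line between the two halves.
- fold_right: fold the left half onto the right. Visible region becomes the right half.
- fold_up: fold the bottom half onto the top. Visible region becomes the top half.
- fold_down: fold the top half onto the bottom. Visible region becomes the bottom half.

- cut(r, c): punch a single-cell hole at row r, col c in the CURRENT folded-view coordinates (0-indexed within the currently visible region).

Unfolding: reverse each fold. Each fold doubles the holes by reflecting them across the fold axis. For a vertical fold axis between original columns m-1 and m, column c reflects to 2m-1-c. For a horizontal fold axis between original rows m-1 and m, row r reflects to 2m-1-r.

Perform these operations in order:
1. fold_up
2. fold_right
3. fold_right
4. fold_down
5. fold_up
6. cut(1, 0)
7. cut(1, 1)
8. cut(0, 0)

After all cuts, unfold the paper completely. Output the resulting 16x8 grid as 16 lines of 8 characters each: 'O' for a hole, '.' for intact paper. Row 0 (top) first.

Answer: .OO..OO.
OOOOOOOO
OOOOOOOO
.OO..OO.
.OO..OO.
OOOOOOOO
OOOOOOOO
.OO..OO.
.OO..OO.
OOOOOOOO
OOOOOOOO
.OO..OO.
.OO..OO.
OOOOOOOO
OOOOOOOO
.OO..OO.

Derivation:
Op 1 fold_up: fold axis h@8; visible region now rows[0,8) x cols[0,8) = 8x8
Op 2 fold_right: fold axis v@4; visible region now rows[0,8) x cols[4,8) = 8x4
Op 3 fold_right: fold axis v@6; visible region now rows[0,8) x cols[6,8) = 8x2
Op 4 fold_down: fold axis h@4; visible region now rows[4,8) x cols[6,8) = 4x2
Op 5 fold_up: fold axis h@6; visible region now rows[4,6) x cols[6,8) = 2x2
Op 6 cut(1, 0): punch at orig (5,6); cuts so far [(5, 6)]; region rows[4,6) x cols[6,8) = 2x2
Op 7 cut(1, 1): punch at orig (5,7); cuts so far [(5, 6), (5, 7)]; region rows[4,6) x cols[6,8) = 2x2
Op 8 cut(0, 0): punch at orig (4,6); cuts so far [(4, 6), (5, 6), (5, 7)]; region rows[4,6) x cols[6,8) = 2x2
Unfold 1 (reflect across h@6): 6 holes -> [(4, 6), (5, 6), (5, 7), (6, 6), (6, 7), (7, 6)]
Unfold 2 (reflect across h@4): 12 holes -> [(0, 6), (1, 6), (1, 7), (2, 6), (2, 7), (3, 6), (4, 6), (5, 6), (5, 7), (6, 6), (6, 7), (7, 6)]
Unfold 3 (reflect across v@6): 24 holes -> [(0, 5), (0, 6), (1, 4), (1, 5), (1, 6), (1, 7), (2, 4), (2, 5), (2, 6), (2, 7), (3, 5), (3, 6), (4, 5), (4, 6), (5, 4), (5, 5), (5, 6), (5, 7), (6, 4), (6, 5), (6, 6), (6, 7), (7, 5), (7, 6)]
Unfold 4 (reflect across v@4): 48 holes -> [(0, 1), (0, 2), (0, 5), (0, 6), (1, 0), (1, 1), (1, 2), (1, 3), (1, 4), (1, 5), (1, 6), (1, 7), (2, 0), (2, 1), (2, 2), (2, 3), (2, 4), (2, 5), (2, 6), (2, 7), (3, 1), (3, 2), (3, 5), (3, 6), (4, 1), (4, 2), (4, 5), (4, 6), (5, 0), (5, 1), (5, 2), (5, 3), (5, 4), (5, 5), (5, 6), (5, 7), (6, 0), (6, 1), (6, 2), (6, 3), (6, 4), (6, 5), (6, 6), (6, 7), (7, 1), (7, 2), (7, 5), (7, 6)]
Unfold 5 (reflect across h@8): 96 holes -> [(0, 1), (0, 2), (0, 5), (0, 6), (1, 0), (1, 1), (1, 2), (1, 3), (1, 4), (1, 5), (1, 6), (1, 7), (2, 0), (2, 1), (2, 2), (2, 3), (2, 4), (2, 5), (2, 6), (2, 7), (3, 1), (3, 2), (3, 5), (3, 6), (4, 1), (4, 2), (4, 5), (4, 6), (5, 0), (5, 1), (5, 2), (5, 3), (5, 4), (5, 5), (5, 6), (5, 7), (6, 0), (6, 1), (6, 2), (6, 3), (6, 4), (6, 5), (6, 6), (6, 7), (7, 1), (7, 2), (7, 5), (7, 6), (8, 1), (8, 2), (8, 5), (8, 6), (9, 0), (9, 1), (9, 2), (9, 3), (9, 4), (9, 5), (9, 6), (9, 7), (10, 0), (10, 1), (10, 2), (10, 3), (10, 4), (10, 5), (10, 6), (10, 7), (11, 1), (11, 2), (11, 5), (11, 6), (12, 1), (12, 2), (12, 5), (12, 6), (13, 0), (13, 1), (13, 2), (13, 3), (13, 4), (13, 5), (13, 6), (13, 7), (14, 0), (14, 1), (14, 2), (14, 3), (14, 4), (14, 5), (14, 6), (14, 7), (15, 1), (15, 2), (15, 5), (15, 6)]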